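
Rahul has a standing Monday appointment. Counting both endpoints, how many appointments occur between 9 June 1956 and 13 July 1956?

5 Mondays

9 June 1956 is a Saturday.
From 9 June 1956 to 13 July 1956 is 35 days inclusive.
35 = 7 × 5, so the span is exactly 5 full weeks.
Each full week contributes one Monday: 5 so far.
Total: 5.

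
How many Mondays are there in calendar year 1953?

52

January 1, 1953 is a Thursday.
From January 1, 1953 to December 31, 1953 is 365 days inclusive.
365 = 7 × 52 + 1, so there are 52 full weeks plus 1 extra day.
Each full week contributes one Monday: 52 so far.
The 1 extra day is Thursday — none qualify.
Total: 52 + 0 = 52.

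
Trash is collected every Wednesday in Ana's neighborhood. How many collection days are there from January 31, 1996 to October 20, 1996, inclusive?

January 31, 1996 is a Wednesday.
The range spans 264 days (inclusive of both endpoints).
264 = 7 × 37 + 5, so there are 37 full weeks plus 5 extra days.
Each full week contributes one Wednesday: 37 so far.
The 5 extra days are Wed, Thu, Fri, Sat, Sun — 1 of them qualifies.
Total: 37 + 1 = 38.

38 Wednesdays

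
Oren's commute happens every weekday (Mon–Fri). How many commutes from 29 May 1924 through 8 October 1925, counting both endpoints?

29 May 1924 is a Thursday.
The range spans 498 days (inclusive of both endpoints).
498 = 7 × 71 + 1, so there are 71 full weeks plus 1 extra day.
Each full week contributes 5 weekdays (Mon–Fri): 71 × 5 = 355.
The 1 extra day is Thu — 1 of them qualifies.
Total: 355 + 1 = 356.

356 weekdays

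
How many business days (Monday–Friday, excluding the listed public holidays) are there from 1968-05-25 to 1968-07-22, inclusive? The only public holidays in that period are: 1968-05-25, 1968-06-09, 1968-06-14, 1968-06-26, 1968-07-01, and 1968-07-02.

37 business days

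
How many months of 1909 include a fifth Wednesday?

4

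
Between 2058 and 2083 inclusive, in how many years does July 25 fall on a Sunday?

Day of week of July 25 in each year:
2058: Thu, 2059: Fri, 2060: Sun ✓, 2061: Mon, 2062: Tue, 2063: Wed, 2064: Fri, 2065: Sat, 2066: Sun ✓, 2067: Mon, 2068: Wed, 2069: Thu, 2070: Fri, 2071: Sat, 2072: Mon, 2073: Tue, 2074: Wed, 2075: Thu, 2076: Sat, 2077: Sun ✓, 2078: Mon, 2079: Tue, 2080: Thu, 2081: Fri, 2082: Sat, 2083: Sun ✓
Sundays: 2060, 2066, 2077, 2083.

4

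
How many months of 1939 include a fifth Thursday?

A month has five Thursdays exactly when Thursday falls within its first (length − 28) days.
Jan: 31 days, starts Sun → 5 of Sun, Mon, Tue
Feb: 28 days, starts Wed → 5 of (none)
Mar: 31 days, starts Wed → 5 of Wed, Thu, Fri ✓
Apr: 30 days, starts Sat → 5 of Sat, Sun
May: 31 days, starts Mon → 5 of Mon, Tue, Wed
Jun: 30 days, starts Thu → 5 of Thu, Fri ✓
Jul: 31 days, starts Sat → 5 of Sat, Sun, Mon
Aug: 31 days, starts Tue → 5 of Tue, Wed, Thu ✓
Sep: 30 days, starts Fri → 5 of Fri, Sat
Oct: 31 days, starts Sun → 5 of Sun, Mon, Tue
Nov: 30 days, starts Wed → 5 of Wed, Thu ✓
Dec: 31 days, starts Fri → 5 of Fri, Sat, Sun
Months with five Thursdays: Mar, Jun, Aug, Nov.

4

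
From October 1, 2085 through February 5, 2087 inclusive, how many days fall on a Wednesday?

October 1, 2085 is a Monday.
That's 493 days from start to end, counting both.
493 = 7 × 70 + 3, so there are 70 full weeks plus 3 extra days.
Each full week contributes one Wednesday: 70 so far.
The 3 extra days are Mon, Tue, Wed — 1 of them qualifies.
Total: 70 + 1 = 71.

71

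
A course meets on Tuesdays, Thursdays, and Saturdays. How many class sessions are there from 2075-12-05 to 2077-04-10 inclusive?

2075-12-05 is a Thursday.
From 2075-12-05 to 2077-04-10 is 493 days inclusive.
493 = 7 × 70 + 3, so there are 70 full weeks plus 3 extra days.
Each full week contributes 3 days from the set (Tue, Thu, Sat): 70 × 3 = 210.
The 3 extra days are Thu, Fri, Sat — 2 of them qualify.
Total: 210 + 2 = 212.

212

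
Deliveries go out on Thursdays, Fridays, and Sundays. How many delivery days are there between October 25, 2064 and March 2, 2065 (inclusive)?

October 25, 2064 is a Saturday.
That's 129 days from start to end, counting both.
129 = 7 × 18 + 3, so there are 18 full weeks plus 3 extra days.
Each full week contributes 3 days from the set (Thu, Fri, Sun): 18 × 3 = 54.
The 3 extra days are Saturday, Sunday, Monday — 1 of them qualifies.
Total: 54 + 1 = 55.

55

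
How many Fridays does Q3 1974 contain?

July 1, 1974 is a Monday.
The range spans 92 days (inclusive of both endpoints).
92 = 7 × 13 + 1, so there are 13 full weeks plus 1 extra day.
Each full week contributes one Friday: 13 so far.
The 1 extra day is Monday — none qualify.
Total: 13 + 0 = 13.

13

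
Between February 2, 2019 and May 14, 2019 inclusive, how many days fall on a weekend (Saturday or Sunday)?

30

February 2, 2019 is a Saturday.
That's 102 days from start to end, counting both.
102 = 7 × 14 + 4, so there are 14 full weeks plus 4 extra days.
Each full week contributes 2 weekend days (Sat, Sun): 14 × 2 = 28.
The 4 extra days are Sat, Sun, Mon, Tue — 2 of them qualify.
Total: 28 + 2 = 30.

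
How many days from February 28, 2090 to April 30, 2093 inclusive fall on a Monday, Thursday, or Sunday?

496

February 28, 2090 is a Tuesday.
From February 28, 2090 to April 30, 2093 is 1158 days inclusive.
1158 = 7 × 165 + 3, so there are 165 full weeks plus 3 extra days.
Each full week contributes 3 days from the set (Mon, Thu, Sun): 165 × 3 = 495.
The 3 extra days are Tue, Wed, Thu — 1 of them qualifies.
Total: 495 + 1 = 496.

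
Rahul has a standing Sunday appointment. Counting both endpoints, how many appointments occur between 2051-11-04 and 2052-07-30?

39 Sundays

2051-11-04 is a Saturday.
The range spans 270 days (inclusive of both endpoints).
270 = 7 × 38 + 4, so there are 38 full weeks plus 4 extra days.
Each full week contributes one Sunday: 38 so far.
The 4 extra days are Saturday, Sunday, Monday, Tuesday — 1 of them qualifies.
Total: 38 + 1 = 39.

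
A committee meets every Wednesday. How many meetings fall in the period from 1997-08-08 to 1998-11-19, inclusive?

1997-08-08 is a Friday.
The range spans 469 days (inclusive of both endpoints).
469 = 7 × 67, so the span is exactly 67 full weeks.
Each full week contributes one Wednesday: 67 so far.

67 Wednesdays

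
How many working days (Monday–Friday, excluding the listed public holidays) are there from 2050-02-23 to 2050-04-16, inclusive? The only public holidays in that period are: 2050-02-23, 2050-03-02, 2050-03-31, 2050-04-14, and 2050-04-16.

2050-02-23 is a Wednesday.
From 2050-02-23 to 2050-04-16 is 53 days inclusive.
53 = 7 × 7 + 4, so there are 7 full weeks plus 4 extra days.
Each full week contributes 5 weekdays (Mon–Fri): 7 × 5 = 35.
The 4 extra days are Wednesday, Thursday, Friday, Saturday — 3 of them qualify.
Total: 35 + 3 = 38.
Holidays: 2050-02-23 (Wed); 2050-03-02 (Wed); 2050-03-31 (Thu); 2050-04-14 (Thu); 2050-04-16 (Sat).
4 of the 5 holidays fall on weekdays; the rest are weekends and were already excluded.
Business days: 38 − 4 = 34.

34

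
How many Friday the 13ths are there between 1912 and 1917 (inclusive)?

10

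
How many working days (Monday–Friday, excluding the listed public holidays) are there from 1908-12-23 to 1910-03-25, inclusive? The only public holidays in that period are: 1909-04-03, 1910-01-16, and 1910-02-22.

327

1908-12-23 is a Wednesday.
The range spans 458 days (inclusive of both endpoints).
458 = 7 × 65 + 3, so there are 65 full weeks plus 3 extra days.
Each full week contributes 5 weekdays (Mon–Fri): 65 × 5 = 325.
The 3 extra days are Wednesday, Thursday, Friday — 3 of them qualify.
Total: 325 + 3 = 328.
Holidays: 1909-04-03 (Sat); 1910-01-16 (Sun); 1910-02-22 (Tue).
1 of the 3 holidays fall on weekdays; the rest are weekends and were already excluded.
Business days: 328 − 1 = 327.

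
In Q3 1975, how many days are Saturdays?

13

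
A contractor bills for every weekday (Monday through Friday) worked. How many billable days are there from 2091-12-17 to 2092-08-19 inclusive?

177

2091-12-17 is a Monday.
That's 247 days from start to end, counting both.
247 = 7 × 35 + 2, so there are 35 full weeks plus 2 extra days.
Each full week contributes 5 weekdays (Mon–Fri): 35 × 5 = 175.
The 2 extra days are Mon, Tue — 2 of them qualify.
Total: 175 + 2 = 177.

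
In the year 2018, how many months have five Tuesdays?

A month has five Tuesdays exactly when Tuesday falls within its first (length − 28) days.
Jan: 31 days, starts Mon → 5 of Mon, Tue, Wed ✓
Feb: 28 days, starts Thu → 5 of (none)
Mar: 31 days, starts Thu → 5 of Thu, Fri, Sat
Apr: 30 days, starts Sun → 5 of Sun, Mon
May: 31 days, starts Tue → 5 of Tue, Wed, Thu ✓
Jun: 30 days, starts Fri → 5 of Fri, Sat
Jul: 31 days, starts Sun → 5 of Sun, Mon, Tue ✓
Aug: 31 days, starts Wed → 5 of Wed, Thu, Fri
Sep: 30 days, starts Sat → 5 of Sat, Sun
Oct: 31 days, starts Mon → 5 of Mon, Tue, Wed ✓
Nov: 30 days, starts Thu → 5 of Thu, Fri
Dec: 31 days, starts Sat → 5 of Sat, Sun, Mon
Months with five Tuesdays: Jan, May, Jul, Oct.

4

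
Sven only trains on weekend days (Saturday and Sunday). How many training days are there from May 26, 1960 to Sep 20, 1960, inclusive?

May 26, 1960 is a Thursday.
The range spans 118 days (inclusive of both endpoints).
118 = 7 × 16 + 6, so there are 16 full weeks plus 6 extra days.
Each full week contributes 2 weekend days (Sat, Sun): 16 × 2 = 32.
The 6 extra days are Thursday, Friday, Saturday, Sunday, Monday, Tuesday — 2 of them qualify.
Total: 32 + 2 = 34.

34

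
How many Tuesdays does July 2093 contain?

1 July 2093 is a Wednesday.
From 1 July 2093 to 31 July 2093 is 31 days inclusive.
31 = 7 × 4 + 3, so there are 4 full weeks plus 3 extra days.
Each full week contributes one Tuesday: 4 so far.
The 3 extra days are Wednesday, Thursday, Friday — none qualify.
Total: 4 + 0 = 4.

4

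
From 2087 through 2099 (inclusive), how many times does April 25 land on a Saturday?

2

Day of week of April 25 in each year:
2087: Fri, 2088: Sun, 2089: Mon, 2090: Tue, 2091: Wed, 2092: Fri, 2093: Sat ✓, 2094: Sun, 2095: Mon, 2096: Wed, 2097: Thu, 2098: Fri, 2099: Sat ✓
Saturdays: 2093, 2099.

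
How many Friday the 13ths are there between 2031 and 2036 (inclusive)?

9

Friday-the-13ths by year:
2031: Jun
2032: Feb, Aug
2033: May
2034: Jan, Oct
2035: Apr, Jul
2036: Jun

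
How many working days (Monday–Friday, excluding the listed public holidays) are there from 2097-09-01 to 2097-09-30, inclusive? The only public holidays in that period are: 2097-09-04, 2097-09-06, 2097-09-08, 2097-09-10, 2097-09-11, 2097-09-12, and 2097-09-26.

2097-09-01 is a Sunday.
The range spans 30 days (inclusive of both endpoints).
30 = 7 × 4 + 2, so there are 4 full weeks plus 2 extra days.
Each full week contributes 5 weekdays (Mon–Fri): 4 × 5 = 20.
The 2 extra days are Sunday, Monday — 1 of them qualifies.
Total: 20 + 1 = 21.
Holidays: 2097-09-04 (Wed); 2097-09-06 (Fri); 2097-09-08 (Sun); 2097-09-10 (Tue); 2097-09-11 (Wed); 2097-09-12 (Thu); 2097-09-26 (Thu).
6 of the 7 holidays fall on weekdays; the rest are weekends and were already excluded.
Business days: 21 − 6 = 15.

15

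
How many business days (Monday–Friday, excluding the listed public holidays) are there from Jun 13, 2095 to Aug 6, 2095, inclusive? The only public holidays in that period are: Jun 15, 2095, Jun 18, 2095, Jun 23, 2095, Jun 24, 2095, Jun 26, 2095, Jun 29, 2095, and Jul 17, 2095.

36

Jun 13, 2095 is a Monday.
That's 55 days from start to end, counting both.
55 = 7 × 7 + 6, so there are 7 full weeks plus 6 extra days.
Each full week contributes 5 weekdays (Mon–Fri): 7 × 5 = 35.
The 6 extra days are Mon, Tue, Wed, Thu, Fri, Sat — 5 of them qualify.
Total: 35 + 5 = 40.
Holidays: Jun 15, 2095 (Wed); Jun 18, 2095 (Sat); Jun 23, 2095 (Thu); Jun 24, 2095 (Fri); Jun 26, 2095 (Sun); Jun 29, 2095 (Wed); Jul 17, 2095 (Sun).
4 of the 7 holidays fall on weekdays; the rest are weekends and were already excluded.
Business days: 40 − 4 = 36.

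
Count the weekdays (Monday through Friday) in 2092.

262

2092-01-01 is a Tuesday.
From 2092-01-01 to 2092-12-31 is 366 days inclusive.
366 = 7 × 52 + 2, so there are 52 full weeks plus 2 extra days.
Each full week contributes 5 weekdays (Mon–Fri): 52 × 5 = 260.
The 2 extra days are Tuesday, Wednesday — 2 of them qualify.
Total: 260 + 2 = 262.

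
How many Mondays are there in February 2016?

1 February 2016 is a Monday.
The range spans 29 days (inclusive of both endpoints).
29 = 7 × 4 + 1, so there are 4 full weeks plus 1 extra day.
Each full week contributes one Monday: 4 so far.
The 1 extra day is Mon — 1 of them qualifies.
Total: 4 + 1 = 5.

5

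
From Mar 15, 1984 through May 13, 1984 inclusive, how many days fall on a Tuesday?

Mar 15, 1984 is a Thursday.
The range spans 60 days (inclusive of both endpoints).
60 = 7 × 8 + 4, so there are 8 full weeks plus 4 extra days.
Each full week contributes one Tuesday: 8 so far.
The 4 extra days are Thursday, Friday, Saturday, Sunday — none qualify.
Total: 8 + 0 = 8.

8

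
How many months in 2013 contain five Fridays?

4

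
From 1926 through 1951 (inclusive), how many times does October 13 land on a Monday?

3

Day of week of October 13 in each year:
1926: Wed, 1927: Thu, 1928: Sat, 1929: Sun, 1930: Mon ✓, 1931: Tue, 1932: Thu, 1933: Fri, 1934: Sat, 1935: Sun, 1936: Tue, 1937: Wed, 1938: Thu, 1939: Fri, 1940: Sun, 1941: Mon ✓, 1942: Tue, 1943: Wed, 1944: Fri, 1945: Sat, 1946: Sun, 1947: Mon ✓, 1948: Wed, 1949: Thu, 1950: Fri, 1951: Sat
Mondays: 1930, 1941, 1947.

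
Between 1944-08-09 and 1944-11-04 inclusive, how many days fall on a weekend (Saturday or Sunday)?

25

1944-08-09 is a Wednesday.
The range spans 88 days (inclusive of both endpoints).
88 = 7 × 12 + 4, so there are 12 full weeks plus 4 extra days.
Each full week contributes 2 weekend days (Sat, Sun): 12 × 2 = 24.
The 4 extra days are Wednesday, Thursday, Friday, Saturday — 1 of them qualifies.
Total: 24 + 1 = 25.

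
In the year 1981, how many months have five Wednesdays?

4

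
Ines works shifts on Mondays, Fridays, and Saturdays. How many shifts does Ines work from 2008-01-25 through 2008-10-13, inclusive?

114

2008-01-25 is a Friday.
The range spans 263 days (inclusive of both endpoints).
263 = 7 × 37 + 4, so there are 37 full weeks plus 4 extra days.
Each full week contributes 3 days from the set (Mon, Fri, Sat): 37 × 3 = 111.
The 4 extra days are Friday, Saturday, Sunday, Monday — 3 of them qualify.
Total: 111 + 3 = 114.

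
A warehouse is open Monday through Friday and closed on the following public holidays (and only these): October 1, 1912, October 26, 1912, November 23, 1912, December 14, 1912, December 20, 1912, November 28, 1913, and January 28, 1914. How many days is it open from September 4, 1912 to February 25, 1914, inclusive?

382

September 4, 1912 is a Wednesday.
From September 4, 1912 to February 25, 1914 is 540 days inclusive.
540 = 7 × 77 + 1, so there are 77 full weeks plus 1 extra day.
Each full week contributes 5 weekdays (Mon–Fri): 77 × 5 = 385.
The 1 extra day is Wednesday — 1 of them qualifies.
Total: 385 + 1 = 386.
Holidays: October 1, 1912 (Tue); October 26, 1912 (Sat); November 23, 1912 (Sat); December 14, 1912 (Sat); December 20, 1912 (Fri); November 28, 1913 (Fri); January 28, 1914 (Wed).
4 of the 7 holidays fall on weekdays; the rest are weekends and were already excluded.
Business days: 386 − 4 = 382.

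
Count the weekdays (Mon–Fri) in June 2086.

Jun 1, 2086 is a Saturday.
That's 30 days from start to end, counting both.
30 = 7 × 4 + 2, so there are 4 full weeks plus 2 extra days.
Each full week contributes 5 weekdays (Mon–Fri): 4 × 5 = 20.
The 2 extra days are Sat, Sun — none qualify.
Total: 20 + 0 = 20.

20 weekdays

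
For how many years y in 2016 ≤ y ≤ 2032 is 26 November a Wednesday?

2

Day of week of November 26 in each year:
2016: Sat, 2017: Sun, 2018: Mon, 2019: Tue, 2020: Thu, 2021: Fri, 2022: Sat, 2023: Sun, 2024: Tue, 2025: Wed ✓, 2026: Thu, 2027: Fri, 2028: Sun, 2029: Mon, 2030: Tue, 2031: Wed ✓, 2032: Fri
Wednesdays: 2025, 2031.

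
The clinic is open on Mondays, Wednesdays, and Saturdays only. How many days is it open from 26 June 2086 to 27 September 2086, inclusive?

26 June 2086 is a Wednesday.
That's 94 days from start to end, counting both.
94 = 7 × 13 + 3, so there are 13 full weeks plus 3 extra days.
Each full week contributes 3 days from the set (Mon, Wed, Sat): 13 × 3 = 39.
The 3 extra days are Wed, Thu, Fri — 1 of them qualifies.
Total: 39 + 1 = 40.

40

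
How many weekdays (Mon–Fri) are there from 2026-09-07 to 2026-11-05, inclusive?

44

2026-09-07 is a Monday.
The range spans 60 days (inclusive of both endpoints).
60 = 7 × 8 + 4, so there are 8 full weeks plus 4 extra days.
Each full week contributes 5 weekdays (Mon–Fri): 8 × 5 = 40.
The 4 extra days are Mon, Tue, Wed, Thu — 4 of them qualify.
Total: 40 + 4 = 44.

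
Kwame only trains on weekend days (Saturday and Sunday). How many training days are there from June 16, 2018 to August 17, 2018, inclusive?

June 16, 2018 is a Saturday.
That's 63 days from start to end, counting both.
63 = 7 × 9, so the span is exactly 9 full weeks.
Each full week contributes 2 weekend days (Sat, Sun): 9 × 2 = 18.

18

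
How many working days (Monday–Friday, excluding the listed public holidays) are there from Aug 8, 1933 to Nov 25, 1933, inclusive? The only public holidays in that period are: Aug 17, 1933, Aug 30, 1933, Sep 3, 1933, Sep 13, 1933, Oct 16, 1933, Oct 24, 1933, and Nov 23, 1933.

73

Aug 8, 1933 is a Tuesday.
From Aug 8, 1933 to Nov 25, 1933 is 110 days inclusive.
110 = 7 × 15 + 5, so there are 15 full weeks plus 5 extra days.
Each full week contributes 5 weekdays (Mon–Fri): 15 × 5 = 75.
The 5 extra days are Tuesday, Wednesday, Thursday, Friday, Saturday — 4 of them qualify.
Total: 75 + 4 = 79.
Holidays: Aug 17, 1933 (Thu); Aug 30, 1933 (Wed); Sep 3, 1933 (Sun); Sep 13, 1933 (Wed); Oct 16, 1933 (Mon); Oct 24, 1933 (Tue); Nov 23, 1933 (Thu).
6 of the 7 holidays fall on weekdays; the rest are weekends and were already excluded.
Business days: 79 − 6 = 73.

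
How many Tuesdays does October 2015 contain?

1 October 2015 is a Thursday.
That's 31 days from start to end, counting both.
31 = 7 × 4 + 3, so there are 4 full weeks plus 3 extra days.
Each full week contributes one Tuesday: 4 so far.
The 3 extra days are Thu, Fri, Sat — none qualify.
Total: 4 + 0 = 4.

4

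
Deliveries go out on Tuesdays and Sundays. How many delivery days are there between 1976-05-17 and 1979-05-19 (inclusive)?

313

1976-05-17 is a Monday.
The range spans 1098 days (inclusive of both endpoints).
1098 = 7 × 156 + 6, so there are 156 full weeks plus 6 extra days.
Each full week contributes 2 days from the set (Tue, Sun): 156 × 2 = 312.
The 6 extra days are Mon, Tue, Wed, Thu, Fri, Sat — 1 of them qualifies.
Total: 312 + 1 = 313.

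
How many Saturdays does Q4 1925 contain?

1925-10-01 is a Thursday.
From 1925-10-01 to 1925-12-31 is 92 days inclusive.
92 = 7 × 13 + 1, so there are 13 full weeks plus 1 extra day.
Each full week contributes one Saturday: 13 so far.
The 1 extra day is Thu — none qualify.
Total: 13 + 0 = 13.

13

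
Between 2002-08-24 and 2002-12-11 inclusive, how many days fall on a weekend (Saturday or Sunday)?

32

2002-08-24 is a Saturday.
From 2002-08-24 to 2002-12-11 is 110 days inclusive.
110 = 7 × 15 + 5, so there are 15 full weeks plus 5 extra days.
Each full week contributes 2 weekend days (Sat, Sun): 15 × 2 = 30.
The 5 extra days are Saturday, Sunday, Monday, Tuesday, Wednesday — 2 of them qualify.
Total: 30 + 2 = 32.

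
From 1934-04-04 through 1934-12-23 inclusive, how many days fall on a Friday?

1934-04-04 is a Wednesday.
From 1934-04-04 to 1934-12-23 is 264 days inclusive.
264 = 7 × 37 + 5, so there are 37 full weeks plus 5 extra days.
Each full week contributes one Friday: 37 so far.
The 5 extra days are Wed, Thu, Fri, Sat, Sun — 1 of them qualifies.
Total: 37 + 1 = 38.

38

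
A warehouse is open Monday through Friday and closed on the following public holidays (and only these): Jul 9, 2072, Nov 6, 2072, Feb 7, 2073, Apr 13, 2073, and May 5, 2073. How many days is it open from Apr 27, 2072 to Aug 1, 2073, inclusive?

327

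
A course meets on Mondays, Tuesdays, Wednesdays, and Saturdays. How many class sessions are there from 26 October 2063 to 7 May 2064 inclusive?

26 October 2063 is a Friday.
The range spans 195 days (inclusive of both endpoints).
195 = 7 × 27 + 6, so there are 27 full weeks plus 6 extra days.
Each full week contributes 4 days from the set (Mon, Tue, Wed, Sat): 27 × 4 = 108.
The 6 extra days are Fri, Sat, Sun, Mon, Tue, Wed — 4 of them qualify.
Total: 108 + 4 = 112.

112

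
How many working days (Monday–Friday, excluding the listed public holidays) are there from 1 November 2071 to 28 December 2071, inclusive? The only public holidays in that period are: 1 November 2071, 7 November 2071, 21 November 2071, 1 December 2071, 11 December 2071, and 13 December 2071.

1 November 2071 is a Sunday.
That's 58 days from start to end, counting both.
58 = 7 × 8 + 2, so there are 8 full weeks plus 2 extra days.
Each full week contributes 5 weekdays (Mon–Fri): 8 × 5 = 40.
The 2 extra days are Sunday, Monday — 1 of them qualifies.
Total: 40 + 1 = 41.
Holidays: 1 November 2071 (Sun); 7 November 2071 (Sat); 21 November 2071 (Sat); 1 December 2071 (Tue); 11 December 2071 (Fri); 13 December 2071 (Sun).
2 of the 6 holidays fall on weekdays; the rest are weekends and were already excluded.
Business days: 41 − 2 = 39.

39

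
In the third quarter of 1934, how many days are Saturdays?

13

Jul 1, 1934 is a Sunday.
That's 92 days from start to end, counting both.
92 = 7 × 13 + 1, so there are 13 full weeks plus 1 extra day.
Each full week contributes one Saturday: 13 so far.
The 1 extra day is Sunday — none qualify.
Total: 13 + 0 = 13.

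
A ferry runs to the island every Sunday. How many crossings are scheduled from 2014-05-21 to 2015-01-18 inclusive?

35

2014-05-21 is a Wednesday.
The range spans 243 days (inclusive of both endpoints).
243 = 7 × 34 + 5, so there are 34 full weeks plus 5 extra days.
Each full week contributes one Sunday: 34 so far.
The 5 extra days are Wed, Thu, Fri, Sat, Sun — 1 of them qualifies.
Total: 34 + 1 = 35.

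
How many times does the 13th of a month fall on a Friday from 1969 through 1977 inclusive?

Friday-the-13ths by year:
1969: Jun
1970: Feb, Mar, Nov
1971: Aug
1972: Oct
1973: Apr, Jul
1974: Sep, Dec
1975: Jun
1976: Feb, Aug
1977: May

14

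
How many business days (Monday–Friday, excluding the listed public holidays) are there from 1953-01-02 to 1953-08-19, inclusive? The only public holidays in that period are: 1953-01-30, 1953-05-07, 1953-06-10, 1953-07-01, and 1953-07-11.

160

1953-01-02 is a Friday.
From 1953-01-02 to 1953-08-19 is 230 days inclusive.
230 = 7 × 32 + 6, so there are 32 full weeks plus 6 extra days.
Each full week contributes 5 weekdays (Mon–Fri): 32 × 5 = 160.
The 6 extra days are Fri, Sat, Sun, Mon, Tue, Wed — 4 of them qualify.
Total: 160 + 4 = 164.
Holidays: 1953-01-30 (Fri); 1953-05-07 (Thu); 1953-06-10 (Wed); 1953-07-01 (Wed); 1953-07-11 (Sat).
4 of the 5 holidays fall on weekdays; the rest are weekends and were already excluded.
Business days: 164 − 4 = 160.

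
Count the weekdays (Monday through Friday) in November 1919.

Nov 1, 1919 is a Saturday.
The range spans 30 days (inclusive of both endpoints).
30 = 7 × 4 + 2, so there are 4 full weeks plus 2 extra days.
Each full week contributes 5 weekdays (Mon–Fri): 4 × 5 = 20.
The 2 extra days are Sat, Sun — none qualify.
Total: 20 + 0 = 20.

20 weekdays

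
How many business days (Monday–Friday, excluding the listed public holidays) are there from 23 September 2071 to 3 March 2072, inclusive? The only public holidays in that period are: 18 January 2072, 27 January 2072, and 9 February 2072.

114 business days

23 September 2071 is a Wednesday.
That's 163 days from start to end, counting both.
163 = 7 × 23 + 2, so there are 23 full weeks plus 2 extra days.
Each full week contributes 5 weekdays (Mon–Fri): 23 × 5 = 115.
The 2 extra days are Wednesday, Thursday — 2 of them qualify.
Total: 115 + 2 = 117.
Holidays: 18 January 2072 (Mon); 27 January 2072 (Wed); 9 February 2072 (Tue).
All 3 holidays fall on weekdays, so subtract 3.
Business days: 117 − 3 = 114.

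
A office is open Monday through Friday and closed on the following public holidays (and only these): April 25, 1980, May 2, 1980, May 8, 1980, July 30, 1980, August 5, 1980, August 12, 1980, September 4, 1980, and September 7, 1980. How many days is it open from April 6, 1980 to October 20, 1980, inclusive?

134

April 6, 1980 is a Sunday.
From April 6, 1980 to October 20, 1980 is 198 days inclusive.
198 = 7 × 28 + 2, so there are 28 full weeks plus 2 extra days.
Each full week contributes 5 weekdays (Mon–Fri): 28 × 5 = 140.
The 2 extra days are Sun, Mon — 1 of them qualifies.
Total: 140 + 1 = 141.
Holidays: April 25, 1980 (Fri); May 2, 1980 (Fri); May 8, 1980 (Thu); July 30, 1980 (Wed); August 5, 1980 (Tue); August 12, 1980 (Tue); September 4, 1980 (Thu); September 7, 1980 (Sun).
7 of the 8 holidays fall on weekdays; the rest are weekends and were already excluded.
Business days: 141 − 7 = 134.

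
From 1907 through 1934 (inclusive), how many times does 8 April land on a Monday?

4

Day of week of April 8 in each year:
1907: Mon ✓, 1908: Wed, 1909: Thu, 1910: Fri, 1911: Sat, 1912: Mon ✓, 1913: Tue, 1914: Wed, 1915: Thu, 1916: Sat, 1917: Sun, 1918: Mon ✓, 1919: Tue, 1920: Thu, 1921: Fri, 1922: Sat, 1923: Sun, 1924: Tue, 1925: Wed, 1926: Thu, 1927: Fri, 1928: Sun, 1929: Mon ✓, 1930: Tue, 1931: Wed, 1932: Fri, 1933: Sat, 1934: Sun
Mondays: 1907, 1912, 1918, 1929.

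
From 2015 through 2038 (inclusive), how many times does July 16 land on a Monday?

Day of week of July 16 in each year:
2015: Thu, 2016: Sat, 2017: Sun, 2018: Mon ✓, 2019: Tue, 2020: Thu, 2021: Fri, 2022: Sat, 2023: Sun, 2024: Tue, 2025: Wed, 2026: Thu, 2027: Fri, 2028: Sun, 2029: Mon ✓, 2030: Tue, 2031: Wed, 2032: Fri, 2033: Sat, 2034: Sun, 2035: Mon ✓, 2036: Wed, 2037: Thu, 2038: Fri
Mondays: 2018, 2029, 2035.

3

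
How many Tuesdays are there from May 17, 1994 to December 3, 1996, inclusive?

134

May 17, 1994 is a Tuesday.
From May 17, 1994 to December 3, 1996 is 932 days inclusive.
932 = 7 × 133 + 1, so there are 133 full weeks plus 1 extra day.
Each full week contributes one Tuesday: 133 so far.
The 1 extra day is Tue — 1 of them qualifies.
Total: 133 + 1 = 134.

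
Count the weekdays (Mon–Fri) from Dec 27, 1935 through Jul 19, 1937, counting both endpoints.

407

Dec 27, 1935 is a Friday.
The range spans 571 days (inclusive of both endpoints).
571 = 7 × 81 + 4, so there are 81 full weeks plus 4 extra days.
Each full week contributes 5 weekdays (Mon–Fri): 81 × 5 = 405.
The 4 extra days are Fri, Sat, Sun, Mon — 2 of them qualify.
Total: 405 + 2 = 407.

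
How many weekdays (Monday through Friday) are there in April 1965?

22

April 1, 1965 is a Thursday.
From April 1, 1965 to April 30, 1965 is 30 days inclusive.
30 = 7 × 4 + 2, so there are 4 full weeks plus 2 extra days.
Each full week contributes 5 weekdays (Mon–Fri): 4 × 5 = 20.
The 2 extra days are Thu, Fri — 2 of them qualify.
Total: 20 + 2 = 22.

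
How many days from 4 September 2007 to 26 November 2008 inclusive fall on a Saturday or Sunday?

128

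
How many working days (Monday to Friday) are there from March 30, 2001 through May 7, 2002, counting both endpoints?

288

March 30, 2001 is a Friday.
From March 30, 2001 to May 7, 2002 is 404 days inclusive.
404 = 7 × 57 + 5, so there are 57 full weeks plus 5 extra days.
Each full week contributes 5 weekdays (Mon–Fri): 57 × 5 = 285.
The 5 extra days are Friday, Saturday, Sunday, Monday, Tuesday — 3 of them qualify.
Total: 285 + 3 = 288.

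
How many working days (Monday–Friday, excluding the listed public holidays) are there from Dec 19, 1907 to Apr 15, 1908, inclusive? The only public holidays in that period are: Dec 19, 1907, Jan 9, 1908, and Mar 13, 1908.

Dec 19, 1907 is a Thursday.
From Dec 19, 1907 to Apr 15, 1908 is 119 days inclusive.
119 = 7 × 17, so the span is exactly 17 full weeks.
Each full week contributes 5 weekdays (Mon–Fri): 17 × 5 = 85.
Total: 85.
Holidays: Dec 19, 1907 (Thu); Jan 9, 1908 (Thu); Mar 13, 1908 (Fri).
All 3 holidays fall on weekdays, so subtract 3.
Business days: 85 − 3 = 82.

82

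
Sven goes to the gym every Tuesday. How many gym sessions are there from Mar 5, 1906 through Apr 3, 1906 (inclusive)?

5

Mar 5, 1906 is a Monday.
That's 30 days from start to end, counting both.
30 = 7 × 4 + 2, so there are 4 full weeks plus 2 extra days.
Each full week contributes one Tuesday: 4 so far.
The 2 extra days are Mon, Tue — 1 of them qualifies.
Total: 4 + 1 = 5.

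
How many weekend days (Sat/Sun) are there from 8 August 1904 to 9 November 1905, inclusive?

8 August 1904 is a Monday.
The range spans 459 days (inclusive of both endpoints).
459 = 7 × 65 + 4, so there are 65 full weeks plus 4 extra days.
Each full week contributes 2 weekend days (Sat, Sun): 65 × 2 = 130.
The 4 extra days are Mon, Tue, Wed, Thu — none qualify.
Total: 130 + 0 = 130.

130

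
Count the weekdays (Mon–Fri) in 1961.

1961-01-01 is a Sunday.
The range spans 365 days (inclusive of both endpoints).
365 = 7 × 52 + 1, so there are 52 full weeks plus 1 extra day.
Each full week contributes 5 weekdays (Mon–Fri): 52 × 5 = 260.
The 1 extra day is Sun — none qualify.
Total: 260 + 0 = 260.

260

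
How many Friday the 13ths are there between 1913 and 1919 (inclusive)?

Friday-the-13ths by year:
1913: Jun
1914: Feb, Mar, Nov
1915: Aug
1916: Oct
1917: Apr, Jul
1918: Sep, Dec
1919: Jun

11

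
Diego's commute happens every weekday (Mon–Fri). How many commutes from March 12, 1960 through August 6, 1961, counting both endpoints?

365

March 12, 1960 is a Saturday.
From March 12, 1960 to August 6, 1961 is 513 days inclusive.
513 = 7 × 73 + 2, so there are 73 full weeks plus 2 extra days.
Each full week contributes 5 weekdays (Mon–Fri): 73 × 5 = 365.
The 2 extra days are Saturday, Sunday — none qualify.
Total: 365 + 0 = 365.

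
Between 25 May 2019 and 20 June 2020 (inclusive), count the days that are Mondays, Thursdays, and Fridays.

168

25 May 2019 is a Saturday.
From 25 May 2019 to 20 June 2020 is 393 days inclusive.
393 = 7 × 56 + 1, so there are 56 full weeks plus 1 extra day.
Each full week contributes 3 days from the set (Mon, Thu, Fri): 56 × 3 = 168.
The 1 extra day is Sat — none qualify.
Total: 168 + 0 = 168.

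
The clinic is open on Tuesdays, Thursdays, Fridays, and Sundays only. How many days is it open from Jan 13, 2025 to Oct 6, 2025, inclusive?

152

Jan 13, 2025 is a Monday.
From Jan 13, 2025 to Oct 6, 2025 is 267 days inclusive.
267 = 7 × 38 + 1, so there are 38 full weeks plus 1 extra day.
Each full week contributes 4 days from the set (Tue, Thu, Fri, Sun): 38 × 4 = 152.
The 1 extra day is Mon — none qualify.
Total: 152 + 0 = 152.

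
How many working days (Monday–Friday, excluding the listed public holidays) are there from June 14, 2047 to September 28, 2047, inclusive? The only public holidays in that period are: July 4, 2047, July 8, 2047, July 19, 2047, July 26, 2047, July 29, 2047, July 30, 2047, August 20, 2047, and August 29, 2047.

June 14, 2047 is a Friday.
That's 107 days from start to end, counting both.
107 = 7 × 15 + 2, so there are 15 full weeks plus 2 extra days.
Each full week contributes 5 weekdays (Mon–Fri): 15 × 5 = 75.
The 2 extra days are Friday, Saturday — 1 of them qualifies.
Total: 75 + 1 = 76.
Holidays: July 4, 2047 (Thu); July 8, 2047 (Mon); July 19, 2047 (Fri); July 26, 2047 (Fri); July 29, 2047 (Mon); July 30, 2047 (Tue); August 20, 2047 (Tue); August 29, 2047 (Thu).
All 8 holidays fall on weekdays, so subtract 8.
Business days: 76 − 8 = 68.

68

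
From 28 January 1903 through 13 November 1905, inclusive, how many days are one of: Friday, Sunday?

28 January 1903 is a Wednesday.
That's 1021 days from start to end, counting both.
1021 = 7 × 145 + 6, so there are 145 full weeks plus 6 extra days.
Each full week contributes 2 days from the set (Fri, Sun): 145 × 2 = 290.
The 6 extra days are Wednesday, Thursday, Friday, Saturday, Sunday, Monday — 2 of them qualify.
Total: 290 + 2 = 292.

292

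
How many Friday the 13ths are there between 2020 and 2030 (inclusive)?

18

Friday-the-13ths by year:
2020: Mar, Nov
2021: Aug
2022: May
2023: Jan, Oct
2024: Sep, Dec
2025: Jun
2026: Feb, Mar, Nov
2027: Aug
2028: Oct
2029: Apr, Jul
2030: Sep, Dec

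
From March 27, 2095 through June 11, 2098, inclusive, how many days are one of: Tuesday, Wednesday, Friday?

503

March 27, 2095 is a Sunday.
From March 27, 2095 to June 11, 2098 is 1173 days inclusive.
1173 = 7 × 167 + 4, so there are 167 full weeks plus 4 extra days.
Each full week contributes 3 days from the set (Tue, Wed, Fri): 167 × 3 = 501.
The 4 extra days are Sunday, Monday, Tuesday, Wednesday — 2 of them qualify.
Total: 501 + 2 = 503.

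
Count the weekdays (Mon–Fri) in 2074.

1 January 2074 is a Monday.
The range spans 365 days (inclusive of both endpoints).
365 = 7 × 52 + 1, so there are 52 full weeks plus 1 extra day.
Each full week contributes 5 weekdays (Mon–Fri): 52 × 5 = 260.
The 1 extra day is Monday — 1 of them qualifies.
Total: 260 + 1 = 261.

261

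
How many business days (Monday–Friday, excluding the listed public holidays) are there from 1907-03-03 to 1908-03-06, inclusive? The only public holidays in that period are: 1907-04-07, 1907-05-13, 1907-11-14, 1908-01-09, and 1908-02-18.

261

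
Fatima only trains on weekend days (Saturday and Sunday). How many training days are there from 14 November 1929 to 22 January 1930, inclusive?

14 November 1929 is a Thursday.
That's 70 days from start to end, counting both.
70 = 7 × 10, so the span is exactly 10 full weeks.
Each full week contributes 2 weekend days (Sat, Sun): 10 × 2 = 20.

20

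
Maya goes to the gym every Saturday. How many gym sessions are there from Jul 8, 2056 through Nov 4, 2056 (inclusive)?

Jul 8, 2056 is a Saturday.
That's 120 days from start to end, counting both.
120 = 7 × 17 + 1, so there are 17 full weeks plus 1 extra day.
Each full week contributes one Saturday: 17 so far.
The 1 extra day is Sat — 1 of them qualifies.
Total: 17 + 1 = 18.

18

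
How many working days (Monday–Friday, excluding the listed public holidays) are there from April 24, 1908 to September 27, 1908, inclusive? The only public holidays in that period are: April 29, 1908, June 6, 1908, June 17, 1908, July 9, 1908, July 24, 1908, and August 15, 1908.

April 24, 1908 is a Friday.
The range spans 157 days (inclusive of both endpoints).
157 = 7 × 22 + 3, so there are 22 full weeks plus 3 extra days.
Each full week contributes 5 weekdays (Mon–Fri): 22 × 5 = 110.
The 3 extra days are Fri, Sat, Sun — 1 of them qualifies.
Total: 110 + 1 = 111.
Holidays: April 29, 1908 (Wed); June 6, 1908 (Sat); June 17, 1908 (Wed); July 9, 1908 (Thu); July 24, 1908 (Fri); August 15, 1908 (Sat).
4 of the 6 holidays fall on weekdays; the rest are weekends and were already excluded.
Business days: 111 − 4 = 107.

107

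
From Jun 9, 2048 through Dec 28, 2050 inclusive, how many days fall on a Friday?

133 Fridays

Jun 9, 2048 is a Tuesday.
That's 933 days from start to end, counting both.
933 = 7 × 133 + 2, so there are 133 full weeks plus 2 extra days.
Each full week contributes one Friday: 133 so far.
The 2 extra days are Tuesday, Wednesday — none qualify.
Total: 133 + 0 = 133.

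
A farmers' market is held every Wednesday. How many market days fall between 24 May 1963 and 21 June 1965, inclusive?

108 Wednesdays

24 May 1963 is a Friday.
That's 760 days from start to end, counting both.
760 = 7 × 108 + 4, so there are 108 full weeks plus 4 extra days.
Each full week contributes one Wednesday: 108 so far.
The 4 extra days are Friday, Saturday, Sunday, Monday — none qualify.
Total: 108 + 0 = 108.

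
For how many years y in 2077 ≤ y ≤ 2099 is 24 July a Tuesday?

3

Day of week of July 24 in each year:
2077: Sat, 2078: Sun, 2079: Mon, 2080: Wed, 2081: Thu, 2082: Fri, 2083: Sat, 2084: Mon, 2085: Tue ✓, 2086: Wed, 2087: Thu, 2088: Sat, 2089: Sun, 2090: Mon, 2091: Tue ✓, 2092: Thu, 2093: Fri, 2094: Sat, 2095: Sun, 2096: Tue ✓, 2097: Wed, 2098: Thu, 2099: Fri
Tuesdays: 2085, 2091, 2096.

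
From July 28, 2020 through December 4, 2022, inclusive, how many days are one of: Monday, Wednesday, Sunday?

368

July 28, 2020 is a Tuesday.
That's 860 days from start to end, counting both.
860 = 7 × 122 + 6, so there are 122 full weeks plus 6 extra days.
Each full week contributes 3 days from the set (Mon, Wed, Sun): 122 × 3 = 366.
The 6 extra days are Tue, Wed, Thu, Fri, Sat, Sun — 2 of them qualify.
Total: 366 + 2 = 368.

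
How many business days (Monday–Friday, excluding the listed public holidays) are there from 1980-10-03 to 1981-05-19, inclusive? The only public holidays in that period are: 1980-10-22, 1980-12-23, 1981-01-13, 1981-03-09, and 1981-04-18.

159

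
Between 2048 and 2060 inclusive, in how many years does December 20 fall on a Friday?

2

Day of week of December 20 in each year:
2048: Sun, 2049: Mon, 2050: Tue, 2051: Wed, 2052: Fri ✓, 2053: Sat, 2054: Sun, 2055: Mon, 2056: Wed, 2057: Thu, 2058: Fri ✓, 2059: Sat, 2060: Mon
Fridays: 2052, 2058.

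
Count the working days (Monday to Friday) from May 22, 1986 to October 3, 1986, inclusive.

May 22, 1986 is a Thursday.
That's 135 days from start to end, counting both.
135 = 7 × 19 + 2, so there are 19 full weeks plus 2 extra days.
Each full week contributes 5 weekdays (Mon–Fri): 19 × 5 = 95.
The 2 extra days are Thursday, Friday — 2 of them qualify.
Total: 95 + 2 = 97.

97 weekdays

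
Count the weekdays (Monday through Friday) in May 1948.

21

May 1, 1948 is a Saturday.
From May 1, 1948 to May 31, 1948 is 31 days inclusive.
31 = 7 × 4 + 3, so there are 4 full weeks plus 3 extra days.
Each full week contributes 5 weekdays (Mon–Fri): 4 × 5 = 20.
The 3 extra days are Sat, Sun, Mon — 1 of them qualifies.
Total: 20 + 1 = 21.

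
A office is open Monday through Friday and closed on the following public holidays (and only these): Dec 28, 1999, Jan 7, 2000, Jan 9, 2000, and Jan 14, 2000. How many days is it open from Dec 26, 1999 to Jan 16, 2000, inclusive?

12

Dec 26, 1999 is a Sunday.
The range spans 22 days (inclusive of both endpoints).
22 = 7 × 3 + 1, so there are 3 full weeks plus 1 extra day.
Each full week contributes 5 weekdays (Mon–Fri): 3 × 5 = 15.
The 1 extra day is Sunday — none qualify.
Total: 15 + 0 = 15.
Holidays: Dec 28, 1999 (Tue); Jan 7, 2000 (Fri); Jan 9, 2000 (Sun); Jan 14, 2000 (Fri).
3 of the 4 holidays fall on weekdays; the rest are weekends and were already excluded.
Business days: 15 − 3 = 12.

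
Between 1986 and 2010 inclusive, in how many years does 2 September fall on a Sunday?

Day of week of September 2 in each year:
1986: Tue, 1987: Wed, 1988: Fri, 1989: Sat, 1990: Sun ✓, 1991: Mon, 1992: Wed, 1993: Thu, 1994: Fri, 1995: Sat, 1996: Mon, 1997: Tue, 1998: Wed, 1999: Thu, 2000: Sat, 2001: Sun ✓, 2002: Mon, 2003: Tue, 2004: Thu, 2005: Fri, 2006: Sat, 2007: Sun ✓, 2008: Tue, 2009: Wed, 2010: Thu
Sundays: 1990, 2001, 2007.

3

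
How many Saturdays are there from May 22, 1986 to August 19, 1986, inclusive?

May 22, 1986 is a Thursday.
From May 22, 1986 to August 19, 1986 is 90 days inclusive.
90 = 7 × 12 + 6, so there are 12 full weeks plus 6 extra days.
Each full week contributes one Saturday: 12 so far.
The 6 extra days are Thursday, Friday, Saturday, Sunday, Monday, Tuesday — 1 of them qualifies.
Total: 12 + 1 = 13.

13 Saturdays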